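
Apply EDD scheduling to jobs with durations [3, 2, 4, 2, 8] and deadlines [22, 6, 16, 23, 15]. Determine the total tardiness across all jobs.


Sort by due date (EDD order): [(2, 6), (8, 15), (4, 16), (3, 22), (2, 23)]
Compute completion times and tardiness:
  Job 1: p=2, d=6, C=2, tardiness=max(0,2-6)=0
  Job 2: p=8, d=15, C=10, tardiness=max(0,10-15)=0
  Job 3: p=4, d=16, C=14, tardiness=max(0,14-16)=0
  Job 4: p=3, d=22, C=17, tardiness=max(0,17-22)=0
  Job 5: p=2, d=23, C=19, tardiness=max(0,19-23)=0
Total tardiness = 0

0


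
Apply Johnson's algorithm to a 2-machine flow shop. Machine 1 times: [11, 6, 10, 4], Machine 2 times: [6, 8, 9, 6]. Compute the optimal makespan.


Apply Johnson's rule:
  Group 1 (a <= b): [(4, 4, 6), (2, 6, 8)]
  Group 2 (a > b): [(3, 10, 9), (1, 11, 6)]
Optimal job order: [4, 2, 3, 1]
Schedule:
  Job 4: M1 done at 4, M2 done at 10
  Job 2: M1 done at 10, M2 done at 18
  Job 3: M1 done at 20, M2 done at 29
  Job 1: M1 done at 31, M2 done at 37
Makespan = 37

37


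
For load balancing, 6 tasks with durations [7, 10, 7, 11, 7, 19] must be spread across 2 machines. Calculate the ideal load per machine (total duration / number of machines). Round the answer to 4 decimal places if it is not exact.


Total processing time = 7 + 10 + 7 + 11 + 7 + 19 = 61
Number of machines = 2
Ideal balanced load = 61 / 2 = 30.5

30.5


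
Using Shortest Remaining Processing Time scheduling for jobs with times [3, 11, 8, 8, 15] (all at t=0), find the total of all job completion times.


Since all jobs arrive at t=0, SRPT equals SPT ordering.
SPT order: [3, 8, 8, 11, 15]
Completion times:
  Job 1: p=3, C=3
  Job 2: p=8, C=11
  Job 3: p=8, C=19
  Job 4: p=11, C=30
  Job 5: p=15, C=45
Total completion time = 3 + 11 + 19 + 30 + 45 = 108

108


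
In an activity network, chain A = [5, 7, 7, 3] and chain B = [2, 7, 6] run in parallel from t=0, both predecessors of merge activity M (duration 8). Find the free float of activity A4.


ES(A4) = sum of predecessors on chain A = 19
EF(A4) = ES + duration = 19 + 3 = 22
Successor of A4 is M. ES(M) = max(sum(A), sum(B)) = max(22, 15) = 22
Free float = ES(successor) - EF(current) = 22 - 22 = 0

0


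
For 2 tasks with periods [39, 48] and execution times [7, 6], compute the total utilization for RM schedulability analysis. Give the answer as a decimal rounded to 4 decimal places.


Compute individual utilizations (exact fractions):
  Task 1: C/T = 7/39 (approx. 0.1795)
  Task 2: C/T = 6/48 = 1/8 (approx. 0.125)
Total utilization U = 7/39 + 1/8 = 95/312
Rounded to 4 decimal places: U = 0.3045
RM (Liu & Layland) bound for 2 tasks = 0.828427; compare with U = 95/312 (approx. 0.304487)
U <= bound, so schedulable by RM sufficient condition.

0.3045


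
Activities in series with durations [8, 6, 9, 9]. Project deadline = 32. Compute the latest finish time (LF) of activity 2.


LF(activity 2) = deadline - sum of successor durations
Successors: activities 3 through 4 with durations [9, 9]
Sum of successor durations = 18
LF = 32 - 18 = 14

14


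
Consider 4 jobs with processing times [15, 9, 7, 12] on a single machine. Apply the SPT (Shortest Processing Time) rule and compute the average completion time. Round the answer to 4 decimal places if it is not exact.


Sort jobs by processing time (SPT order): [7, 9, 12, 15]
Compute completion times sequentially:
  Job 1: processing = 7, completes at 7
  Job 2: processing = 9, completes at 16
  Job 3: processing = 12, completes at 28
  Job 4: processing = 15, completes at 43
Sum of completion times = 94
Average completion time = 94/4 = 23.5

23.5


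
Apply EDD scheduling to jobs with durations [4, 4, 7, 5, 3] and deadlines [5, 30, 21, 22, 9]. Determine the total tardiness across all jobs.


Sort by due date (EDD order): [(4, 5), (3, 9), (7, 21), (5, 22), (4, 30)]
Compute completion times and tardiness:
  Job 1: p=4, d=5, C=4, tardiness=max(0,4-5)=0
  Job 2: p=3, d=9, C=7, tardiness=max(0,7-9)=0
  Job 3: p=7, d=21, C=14, tardiness=max(0,14-21)=0
  Job 4: p=5, d=22, C=19, tardiness=max(0,19-22)=0
  Job 5: p=4, d=30, C=23, tardiness=max(0,23-30)=0
Total tardiness = 0

0


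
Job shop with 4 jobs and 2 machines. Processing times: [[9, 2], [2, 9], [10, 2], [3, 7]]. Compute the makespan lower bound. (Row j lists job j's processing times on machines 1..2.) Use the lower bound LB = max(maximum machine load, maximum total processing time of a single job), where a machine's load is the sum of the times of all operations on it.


Machine loads:
  Machine 1: 9 + 2 + 10 + 3 = 24
  Machine 2: 2 + 9 + 2 + 7 = 20
Max machine load = 24
Job totals:
  Job 1: 11
  Job 2: 11
  Job 3: 12
  Job 4: 10
Max job total = 12
Lower bound = max(24, 12) = 24

24


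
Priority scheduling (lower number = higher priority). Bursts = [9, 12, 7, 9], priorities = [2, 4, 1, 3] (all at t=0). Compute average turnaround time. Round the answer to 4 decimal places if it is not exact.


Sort by priority (ascending = highest first):
Order: [(1, 7), (2, 9), (3, 9), (4, 12)]
Completion times:
  Priority 1, burst=7, C=7
  Priority 2, burst=9, C=16
  Priority 3, burst=9, C=25
  Priority 4, burst=12, C=37
Average turnaround = 85/4 = 21.25

21.25


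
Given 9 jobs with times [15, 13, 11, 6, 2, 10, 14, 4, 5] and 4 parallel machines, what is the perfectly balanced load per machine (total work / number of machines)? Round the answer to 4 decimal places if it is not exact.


Total processing time = 15 + 13 + 11 + 6 + 2 + 10 + 14 + 4 + 5 = 80
Number of machines = 4
Ideal balanced load = 80 / 4 = 20.0

20.0


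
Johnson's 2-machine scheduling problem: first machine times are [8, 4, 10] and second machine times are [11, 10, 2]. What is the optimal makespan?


Apply Johnson's rule:
  Group 1 (a <= b): [(2, 4, 10), (1, 8, 11)]
  Group 2 (a > b): [(3, 10, 2)]
Optimal job order: [2, 1, 3]
Schedule:
  Job 2: M1 done at 4, M2 done at 14
  Job 1: M1 done at 12, M2 done at 25
  Job 3: M1 done at 22, M2 done at 27
Makespan = 27

27


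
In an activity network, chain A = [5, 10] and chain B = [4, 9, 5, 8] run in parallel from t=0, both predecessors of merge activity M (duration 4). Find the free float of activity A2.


ES(A2) = sum of predecessors on chain A = 5
EF(A2) = ES + duration = 5 + 10 = 15
Successor of A2 is M. ES(M) = max(sum(A), sum(B)) = max(15, 26) = 26
Free float = ES(successor) - EF(current) = 26 - 15 = 11

11


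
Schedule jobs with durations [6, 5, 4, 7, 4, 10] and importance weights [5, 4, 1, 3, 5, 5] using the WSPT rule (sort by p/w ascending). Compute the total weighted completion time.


Compute p/w ratios and sort ascending (WSPT): [(4, 5), (6, 5), (5, 4), (10, 5), (7, 3), (4, 1)]
Compute weighted completion times:
  Job (p=4,w=5): C=4, w*C=5*4=20
  Job (p=6,w=5): C=10, w*C=5*10=50
  Job (p=5,w=4): C=15, w*C=4*15=60
  Job (p=10,w=5): C=25, w*C=5*25=125
  Job (p=7,w=3): C=32, w*C=3*32=96
  Job (p=4,w=1): C=36, w*C=1*36=36
Total weighted completion time = 387

387


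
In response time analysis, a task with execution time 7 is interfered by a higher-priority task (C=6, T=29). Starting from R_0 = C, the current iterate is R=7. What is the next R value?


R_next = C + ceil(R_prev / T_hp) * C_hp
ceil(7 / 29) = ceil(0.2414) = 1
Interference = 1 * 6 = 6
R_next = 7 + 6 = 13

13


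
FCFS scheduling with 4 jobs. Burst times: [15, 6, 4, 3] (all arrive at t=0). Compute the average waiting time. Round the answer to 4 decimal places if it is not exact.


FCFS order (as given): [15, 6, 4, 3]
Waiting times:
  Job 1: wait = 0
  Job 2: wait = 15
  Job 3: wait = 21
  Job 4: wait = 25
Sum of waiting times = 61
Average waiting time = 61/4 = 15.25

15.25


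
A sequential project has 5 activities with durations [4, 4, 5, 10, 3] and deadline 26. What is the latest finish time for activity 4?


LF(activity 4) = deadline - sum of successor durations
Successors: activities 5 through 5 with durations [3]
Sum of successor durations = 3
LF = 26 - 3 = 23

23


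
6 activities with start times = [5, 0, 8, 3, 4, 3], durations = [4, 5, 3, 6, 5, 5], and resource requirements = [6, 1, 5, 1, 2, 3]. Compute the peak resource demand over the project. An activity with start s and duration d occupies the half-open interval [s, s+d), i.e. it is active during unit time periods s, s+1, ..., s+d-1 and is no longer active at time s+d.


Each activity i is active on [start_i, start_i + duration_i).
Compute total resource usage per time slot:
  t=0: active resources = [1], total = 1
  t=1: active resources = [1], total = 1
  t=2: active resources = [1], total = 1
  t=3: active resources = [1, 1, 3], total = 5
  t=4: active resources = [1, 1, 2, 3], total = 7
  t=5: active resources = [6, 1, 2, 3], total = 12
  t=6: active resources = [6, 1, 2, 3], total = 12
  t=7: active resources = [6, 1, 2, 3], total = 12
  t=8: active resources = [6, 5, 1, 2], total = 14
  t=9: active resources = [5], total = 5
  t=10: active resources = [5], total = 5
Peak resource demand = 14

14


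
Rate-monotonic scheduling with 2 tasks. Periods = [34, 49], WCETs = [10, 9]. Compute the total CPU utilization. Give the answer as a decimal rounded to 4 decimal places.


Compute individual utilizations (exact fractions):
  Task 1: C/T = 10/34 = 5/17 (approx. 0.2941)
  Task 2: C/T = 9/49 (approx. 0.1837)
Total utilization U = 5/17 + 9/49 = 398/833
Rounded to 4 decimal places: U = 0.4778
RM (Liu & Layland) bound for 2 tasks = 0.828427; compare with U = 398/833 (approx. 0.477791)
U <= bound, so schedulable by RM sufficient condition.

0.4778


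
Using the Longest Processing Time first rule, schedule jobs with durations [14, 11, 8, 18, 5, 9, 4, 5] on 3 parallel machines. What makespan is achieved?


Sort jobs in decreasing order (LPT): [18, 14, 11, 9, 8, 5, 5, 4]
Assign each job to the least loaded machine:
  Machine 1: jobs [18, 5], load = 23
  Machine 2: jobs [14, 8, 4], load = 26
  Machine 3: jobs [11, 9, 5], load = 25
Makespan = max load = 26

26


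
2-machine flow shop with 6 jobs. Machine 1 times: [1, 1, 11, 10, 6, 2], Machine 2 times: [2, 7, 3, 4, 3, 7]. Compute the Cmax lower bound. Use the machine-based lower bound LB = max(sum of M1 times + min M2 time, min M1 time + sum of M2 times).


LB1 = sum(M1 times) + min(M2 times) = 31 + 2 = 33
LB2 = min(M1 times) + sum(M2 times) = 1 + 26 = 27
Lower bound = max(LB1, LB2) = max(33, 27) = 33

33


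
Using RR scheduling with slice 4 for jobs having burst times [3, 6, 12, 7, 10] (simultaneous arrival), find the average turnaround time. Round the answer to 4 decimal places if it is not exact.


Time quantum = 4
Execution trace:
  J1 runs 3 units, time = 3
  J2 runs 4 units, time = 7
  J3 runs 4 units, time = 11
  J4 runs 4 units, time = 15
  J5 runs 4 units, time = 19
  J2 runs 2 units, time = 21
  J3 runs 4 units, time = 25
  J4 runs 3 units, time = 28
  J5 runs 4 units, time = 32
  J3 runs 4 units, time = 36
  J5 runs 2 units, time = 38
Finish times: [3, 21, 36, 28, 38]
Average turnaround = 126/5 = 25.2

25.2


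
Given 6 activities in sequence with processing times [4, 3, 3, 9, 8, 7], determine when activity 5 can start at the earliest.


Activity 5 starts after activities 1 through 4 complete.
Predecessor durations: [4, 3, 3, 9]
ES = 4 + 3 + 3 + 9 = 19

19


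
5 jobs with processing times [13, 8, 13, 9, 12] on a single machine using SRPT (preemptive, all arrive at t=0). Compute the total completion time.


Since all jobs arrive at t=0, SRPT equals SPT ordering.
SPT order: [8, 9, 12, 13, 13]
Completion times:
  Job 1: p=8, C=8
  Job 2: p=9, C=17
  Job 3: p=12, C=29
  Job 4: p=13, C=42
  Job 5: p=13, C=55
Total completion time = 8 + 17 + 29 + 42 + 55 = 151

151


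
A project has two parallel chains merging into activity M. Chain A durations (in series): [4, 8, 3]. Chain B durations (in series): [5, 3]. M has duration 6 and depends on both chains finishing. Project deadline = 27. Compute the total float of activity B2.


Forward pass: ES(B2) = sum of predecessors on chain B = 5
EF = ES + duration = 5 + 3 = 8
Backward pass: LF(M) = deadline = 27; LS(M) = 27 - 6 = 21
LF(B2) = LS(M) - sum(successors on chain B) = 21 - 0 = 21
LS = LF - duration = 21 - 3 = 18
Total float = LS - ES = 18 - 5 = 13

13


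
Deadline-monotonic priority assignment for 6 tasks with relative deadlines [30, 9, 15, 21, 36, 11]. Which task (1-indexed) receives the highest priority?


Sort tasks by relative deadline (ascending):
  Task 2: deadline = 9
  Task 6: deadline = 11
  Task 3: deadline = 15
  Task 4: deadline = 21
  Task 1: deadline = 30
  Task 5: deadline = 36
Priority order (highest first): [2, 6, 3, 4, 1, 5]
Highest priority task = 2

2


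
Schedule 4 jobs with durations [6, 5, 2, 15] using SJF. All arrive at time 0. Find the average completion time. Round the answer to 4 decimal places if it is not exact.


SJF order (ascending): [2, 5, 6, 15]
Completion times:
  Job 1: burst=2, C=2
  Job 2: burst=5, C=7
  Job 3: burst=6, C=13
  Job 4: burst=15, C=28
Average completion = 50/4 = 12.5

12.5


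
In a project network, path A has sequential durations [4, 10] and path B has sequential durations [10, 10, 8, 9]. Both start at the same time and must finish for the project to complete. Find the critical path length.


Path A total = 4 + 10 = 14
Path B total = 10 + 10 + 8 + 9 = 37
Critical path = longest path = max(14, 37) = 37

37


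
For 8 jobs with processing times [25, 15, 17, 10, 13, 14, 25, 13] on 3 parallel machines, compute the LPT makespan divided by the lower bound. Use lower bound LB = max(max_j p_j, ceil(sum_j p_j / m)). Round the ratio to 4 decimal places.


LPT order: [25, 25, 17, 15, 14, 13, 13, 10]
Machine loads after assignment: [39, 48, 45]
LPT makespan = 48
Lower bound = max(max_job, ceil(total/3)) = max(25, 44) = 44
Ratio = 48 / 44 = 1.0909

1.0909


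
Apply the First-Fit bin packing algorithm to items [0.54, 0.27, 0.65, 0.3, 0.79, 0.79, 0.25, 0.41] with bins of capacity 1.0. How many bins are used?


Place items sequentially using First-Fit:
  Item 0.54 -> new Bin 1
  Item 0.27 -> Bin 1 (now 0.81)
  Item 0.65 -> new Bin 2
  Item 0.3 -> Bin 2 (now 0.95)
  Item 0.79 -> new Bin 3
  Item 0.79 -> new Bin 4
  Item 0.25 -> new Bin 5
  Item 0.41 -> Bin 5 (now 0.66)
Total bins used = 5

5


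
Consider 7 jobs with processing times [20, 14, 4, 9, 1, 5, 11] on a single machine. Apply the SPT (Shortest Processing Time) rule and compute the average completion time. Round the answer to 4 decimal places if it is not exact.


Sort jobs by processing time (SPT order): [1, 4, 5, 9, 11, 14, 20]
Compute completion times sequentially:
  Job 1: processing = 1, completes at 1
  Job 2: processing = 4, completes at 5
  Job 3: processing = 5, completes at 10
  Job 4: processing = 9, completes at 19
  Job 5: processing = 11, completes at 30
  Job 6: processing = 14, completes at 44
  Job 7: processing = 20, completes at 64
Sum of completion times = 173
Average completion time = 173/7 = 24.7143

24.7143


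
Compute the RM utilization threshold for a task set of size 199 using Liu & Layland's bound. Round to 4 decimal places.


Compute 2^(1/199) = 1.0034892249
Subtract 1: 1.0034892249 - 1 = 0.0034892249
Multiply by n: 199 * 0.0034892249 = 0.6943557551
Round to 4 dp: 0.6944

0.6944


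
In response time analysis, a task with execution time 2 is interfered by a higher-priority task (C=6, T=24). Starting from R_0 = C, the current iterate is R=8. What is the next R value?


R_next = C + ceil(R_prev / T_hp) * C_hp
ceil(8 / 24) = ceil(0.3333) = 1
Interference = 1 * 6 = 6
R_next = 2 + 6 = 8
R_next = R_prev, so the iteration has converged (response time = 8).

8


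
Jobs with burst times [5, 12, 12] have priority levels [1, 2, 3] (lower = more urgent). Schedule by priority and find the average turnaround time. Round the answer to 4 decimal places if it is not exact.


Sort by priority (ascending = highest first):
Order: [(1, 5), (2, 12), (3, 12)]
Completion times:
  Priority 1, burst=5, C=5
  Priority 2, burst=12, C=17
  Priority 3, burst=12, C=29
Average turnaround = 51/3 = 17.0

17.0


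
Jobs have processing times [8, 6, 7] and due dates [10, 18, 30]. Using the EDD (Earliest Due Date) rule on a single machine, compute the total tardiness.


Sort by due date (EDD order): [(8, 10), (6, 18), (7, 30)]
Compute completion times and tardiness:
  Job 1: p=8, d=10, C=8, tardiness=max(0,8-10)=0
  Job 2: p=6, d=18, C=14, tardiness=max(0,14-18)=0
  Job 3: p=7, d=30, C=21, tardiness=max(0,21-30)=0
Total tardiness = 0

0


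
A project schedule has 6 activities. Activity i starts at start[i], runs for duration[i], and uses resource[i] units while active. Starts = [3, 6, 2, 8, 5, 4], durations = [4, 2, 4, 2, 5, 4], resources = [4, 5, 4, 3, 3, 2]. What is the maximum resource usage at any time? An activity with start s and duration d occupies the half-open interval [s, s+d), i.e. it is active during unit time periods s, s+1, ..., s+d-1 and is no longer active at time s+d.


Each activity i is active on [start_i, start_i + duration_i).
Compute total resource usage per time slot:
  t=0: active resources = [], total = 0
  t=1: active resources = [], total = 0
  t=2: active resources = [4], total = 4
  t=3: active resources = [4, 4], total = 8
  t=4: active resources = [4, 4, 2], total = 10
  t=5: active resources = [4, 4, 3, 2], total = 13
  t=6: active resources = [4, 5, 3, 2], total = 14
  t=7: active resources = [5, 3, 2], total = 10
  t=8: active resources = [3, 3], total = 6
  t=9: active resources = [3, 3], total = 6
Peak resource demand = 14

14


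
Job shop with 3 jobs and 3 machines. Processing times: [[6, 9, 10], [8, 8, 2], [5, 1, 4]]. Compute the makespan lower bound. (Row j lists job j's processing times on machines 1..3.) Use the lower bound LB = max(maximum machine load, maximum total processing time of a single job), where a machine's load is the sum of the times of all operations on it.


Machine loads:
  Machine 1: 6 + 8 + 5 = 19
  Machine 2: 9 + 8 + 1 = 18
  Machine 3: 10 + 2 + 4 = 16
Max machine load = 19
Job totals:
  Job 1: 25
  Job 2: 18
  Job 3: 10
Max job total = 25
Lower bound = max(19, 25) = 25

25


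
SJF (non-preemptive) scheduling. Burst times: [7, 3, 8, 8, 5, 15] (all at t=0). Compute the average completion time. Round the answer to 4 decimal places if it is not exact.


SJF order (ascending): [3, 5, 7, 8, 8, 15]
Completion times:
  Job 1: burst=3, C=3
  Job 2: burst=5, C=8
  Job 3: burst=7, C=15
  Job 4: burst=8, C=23
  Job 5: burst=8, C=31
  Job 6: burst=15, C=46
Average completion = 126/6 = 21.0

21.0


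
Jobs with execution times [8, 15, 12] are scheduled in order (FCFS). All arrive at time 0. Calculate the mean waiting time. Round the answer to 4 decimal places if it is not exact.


FCFS order (as given): [8, 15, 12]
Waiting times:
  Job 1: wait = 0
  Job 2: wait = 8
  Job 3: wait = 23
Sum of waiting times = 31
Average waiting time = 31/3 = 10.3333

10.3333


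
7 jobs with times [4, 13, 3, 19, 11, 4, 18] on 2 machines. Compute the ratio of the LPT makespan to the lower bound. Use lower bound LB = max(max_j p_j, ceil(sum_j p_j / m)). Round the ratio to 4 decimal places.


LPT order: [19, 18, 13, 11, 4, 4, 3]
Machine loads after assignment: [37, 35]
LPT makespan = 37
Lower bound = max(max_job, ceil(total/2)) = max(19, 36) = 36
Ratio = 37 / 36 = 1.0278

1.0278


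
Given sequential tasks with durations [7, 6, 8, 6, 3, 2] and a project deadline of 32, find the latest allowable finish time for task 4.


LF(activity 4) = deadline - sum of successor durations
Successors: activities 5 through 6 with durations [3, 2]
Sum of successor durations = 5
LF = 32 - 5 = 27

27


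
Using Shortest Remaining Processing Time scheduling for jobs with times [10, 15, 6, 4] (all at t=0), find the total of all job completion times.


Since all jobs arrive at t=0, SRPT equals SPT ordering.
SPT order: [4, 6, 10, 15]
Completion times:
  Job 1: p=4, C=4
  Job 2: p=6, C=10
  Job 3: p=10, C=20
  Job 4: p=15, C=35
Total completion time = 4 + 10 + 20 + 35 = 69

69


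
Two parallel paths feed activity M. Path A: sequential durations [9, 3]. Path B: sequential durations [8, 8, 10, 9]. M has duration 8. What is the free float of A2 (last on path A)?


ES(A2) = sum of predecessors on chain A = 9
EF(A2) = ES + duration = 9 + 3 = 12
Successor of A2 is M. ES(M) = max(sum(A), sum(B)) = max(12, 35) = 35
Free float = ES(successor) - EF(current) = 35 - 12 = 23

23


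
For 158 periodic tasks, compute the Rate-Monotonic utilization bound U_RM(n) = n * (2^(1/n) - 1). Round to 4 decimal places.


Compute 2^(1/158) = 1.0043966445
Subtract 1: 1.0043966445 - 1 = 0.0043966445
Multiply by n: 158 * 0.0043966445 = 0.6946698310
Round to 4 dp: 0.6947

0.6947


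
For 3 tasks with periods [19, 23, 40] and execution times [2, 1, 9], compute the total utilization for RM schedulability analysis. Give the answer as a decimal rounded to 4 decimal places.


Compute individual utilizations (exact fractions):
  Task 1: C/T = 2/19 (approx. 0.1053)
  Task 2: C/T = 1/23 (approx. 0.0435)
  Task 3: C/T = 9/40 (approx. 0.225)
Total utilization U = 2/19 + 1/23 + 9/40 = 6533/17480
Rounded to 4 decimal places: U = 0.3737
RM (Liu & Layland) bound for 3 tasks = 0.779763; compare with U = 6533/17480 (approx. 0.373741)
U <= bound, so schedulable by RM sufficient condition.

0.3737


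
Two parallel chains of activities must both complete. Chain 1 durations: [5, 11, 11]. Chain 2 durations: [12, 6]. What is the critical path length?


Path A total = 5 + 11 + 11 = 27
Path B total = 12 + 6 = 18
Critical path = longest path = max(27, 18) = 27

27


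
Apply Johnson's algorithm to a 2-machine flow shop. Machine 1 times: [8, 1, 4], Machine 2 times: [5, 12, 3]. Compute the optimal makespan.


Apply Johnson's rule:
  Group 1 (a <= b): [(2, 1, 12)]
  Group 2 (a > b): [(1, 8, 5), (3, 4, 3)]
Optimal job order: [2, 1, 3]
Schedule:
  Job 2: M1 done at 1, M2 done at 13
  Job 1: M1 done at 9, M2 done at 18
  Job 3: M1 done at 13, M2 done at 21
Makespan = 21

21


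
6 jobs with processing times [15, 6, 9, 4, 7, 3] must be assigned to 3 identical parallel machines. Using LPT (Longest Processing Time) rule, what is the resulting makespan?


Sort jobs in decreasing order (LPT): [15, 9, 7, 6, 4, 3]
Assign each job to the least loaded machine:
  Machine 1: jobs [15], load = 15
  Machine 2: jobs [9, 4, 3], load = 16
  Machine 3: jobs [7, 6], load = 13
Makespan = max load = 16

16


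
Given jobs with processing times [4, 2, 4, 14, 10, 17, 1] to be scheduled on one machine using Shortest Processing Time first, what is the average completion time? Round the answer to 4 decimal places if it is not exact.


Sort jobs by processing time (SPT order): [1, 2, 4, 4, 10, 14, 17]
Compute completion times sequentially:
  Job 1: processing = 1, completes at 1
  Job 2: processing = 2, completes at 3
  Job 3: processing = 4, completes at 7
  Job 4: processing = 4, completes at 11
  Job 5: processing = 10, completes at 21
  Job 6: processing = 14, completes at 35
  Job 7: processing = 17, completes at 52
Sum of completion times = 130
Average completion time = 130/7 = 18.5714

18.5714


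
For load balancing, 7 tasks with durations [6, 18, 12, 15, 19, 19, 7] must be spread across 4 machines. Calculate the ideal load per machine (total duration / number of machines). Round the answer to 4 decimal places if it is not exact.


Total processing time = 6 + 18 + 12 + 15 + 19 + 19 + 7 = 96
Number of machines = 4
Ideal balanced load = 96 / 4 = 24.0

24.0


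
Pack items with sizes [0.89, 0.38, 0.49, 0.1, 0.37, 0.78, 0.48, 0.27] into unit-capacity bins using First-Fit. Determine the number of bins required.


Place items sequentially using First-Fit:
  Item 0.89 -> new Bin 1
  Item 0.38 -> new Bin 2
  Item 0.49 -> Bin 2 (now 0.87)
  Item 0.1 -> Bin 1 (now 0.99)
  Item 0.37 -> new Bin 3
  Item 0.78 -> new Bin 4
  Item 0.48 -> Bin 3 (now 0.85)
  Item 0.27 -> new Bin 5
Total bins used = 5

5


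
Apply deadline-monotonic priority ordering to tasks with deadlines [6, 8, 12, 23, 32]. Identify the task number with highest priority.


Sort tasks by relative deadline (ascending):
  Task 1: deadline = 6
  Task 2: deadline = 8
  Task 3: deadline = 12
  Task 4: deadline = 23
  Task 5: deadline = 32
Priority order (highest first): [1, 2, 3, 4, 5]
Highest priority task = 1

1


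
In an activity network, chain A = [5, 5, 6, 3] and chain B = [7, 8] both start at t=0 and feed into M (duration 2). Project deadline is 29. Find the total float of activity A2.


Forward pass: ES(A2) = sum of predecessors on chain A = 5
EF = ES + duration = 5 + 5 = 10
Backward pass: LF(M) = deadline = 29; LS(M) = 29 - 2 = 27
LF(A2) = LS(M) - sum(successors on chain A) = 27 - 9 = 18
LS = LF - duration = 18 - 5 = 13
Total float = LS - ES = 13 - 5 = 8

8


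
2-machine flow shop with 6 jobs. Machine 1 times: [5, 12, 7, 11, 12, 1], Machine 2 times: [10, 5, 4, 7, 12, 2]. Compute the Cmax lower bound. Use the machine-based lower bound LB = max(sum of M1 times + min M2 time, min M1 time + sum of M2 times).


LB1 = sum(M1 times) + min(M2 times) = 48 + 2 = 50
LB2 = min(M1 times) + sum(M2 times) = 1 + 40 = 41
Lower bound = max(LB1, LB2) = max(50, 41) = 50

50


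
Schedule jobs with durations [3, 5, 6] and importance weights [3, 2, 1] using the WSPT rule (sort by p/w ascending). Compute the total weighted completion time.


Compute p/w ratios and sort ascending (WSPT): [(3, 3), (5, 2), (6, 1)]
Compute weighted completion times:
  Job (p=3,w=3): C=3, w*C=3*3=9
  Job (p=5,w=2): C=8, w*C=2*8=16
  Job (p=6,w=1): C=14, w*C=1*14=14
Total weighted completion time = 39

39


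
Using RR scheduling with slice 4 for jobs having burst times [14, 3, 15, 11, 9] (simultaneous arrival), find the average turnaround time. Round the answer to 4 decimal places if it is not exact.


Time quantum = 4
Execution trace:
  J1 runs 4 units, time = 4
  J2 runs 3 units, time = 7
  J3 runs 4 units, time = 11
  J4 runs 4 units, time = 15
  J5 runs 4 units, time = 19
  J1 runs 4 units, time = 23
  J3 runs 4 units, time = 27
  J4 runs 4 units, time = 31
  J5 runs 4 units, time = 35
  J1 runs 4 units, time = 39
  J3 runs 4 units, time = 43
  J4 runs 3 units, time = 46
  J5 runs 1 units, time = 47
  J1 runs 2 units, time = 49
  J3 runs 3 units, time = 52
Finish times: [49, 7, 52, 46, 47]
Average turnaround = 201/5 = 40.2

40.2


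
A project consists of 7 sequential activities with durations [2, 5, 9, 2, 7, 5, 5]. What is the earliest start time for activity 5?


Activity 5 starts after activities 1 through 4 complete.
Predecessor durations: [2, 5, 9, 2]
ES = 2 + 5 + 9 + 2 = 18

18


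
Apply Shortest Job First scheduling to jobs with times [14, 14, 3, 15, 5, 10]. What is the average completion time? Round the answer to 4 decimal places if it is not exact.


SJF order (ascending): [3, 5, 10, 14, 14, 15]
Completion times:
  Job 1: burst=3, C=3
  Job 2: burst=5, C=8
  Job 3: burst=10, C=18
  Job 4: burst=14, C=32
  Job 5: burst=14, C=46
  Job 6: burst=15, C=61
Average completion = 168/6 = 28.0

28.0


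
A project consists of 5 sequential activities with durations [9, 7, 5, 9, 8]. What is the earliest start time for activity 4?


Activity 4 starts after activities 1 through 3 complete.
Predecessor durations: [9, 7, 5]
ES = 9 + 7 + 5 = 21

21


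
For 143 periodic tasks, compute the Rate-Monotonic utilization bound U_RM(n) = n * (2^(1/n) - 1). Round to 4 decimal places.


Compute 2^(1/143) = 1.0048589497
Subtract 1: 1.0048589497 - 1 = 0.0048589497
Multiply by n: 143 * 0.0048589497 = 0.6948298071
Round to 4 dp: 0.6948

0.6948


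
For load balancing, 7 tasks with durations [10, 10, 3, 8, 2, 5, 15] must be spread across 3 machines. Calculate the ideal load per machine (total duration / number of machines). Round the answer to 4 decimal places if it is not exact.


Total processing time = 10 + 10 + 3 + 8 + 2 + 5 + 15 = 53
Number of machines = 3
Ideal balanced load = 53 / 3 = 17.6667

17.6667


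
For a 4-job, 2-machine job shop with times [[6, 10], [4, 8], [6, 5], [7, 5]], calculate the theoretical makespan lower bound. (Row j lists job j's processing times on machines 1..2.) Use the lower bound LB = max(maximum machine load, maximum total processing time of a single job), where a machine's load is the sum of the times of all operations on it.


Machine loads:
  Machine 1: 6 + 4 + 6 + 7 = 23
  Machine 2: 10 + 8 + 5 + 5 = 28
Max machine load = 28
Job totals:
  Job 1: 16
  Job 2: 12
  Job 3: 11
  Job 4: 12
Max job total = 16
Lower bound = max(28, 16) = 28

28


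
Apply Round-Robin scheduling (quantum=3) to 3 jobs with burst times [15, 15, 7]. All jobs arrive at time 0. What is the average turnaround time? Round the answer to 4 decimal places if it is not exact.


Time quantum = 3
Execution trace:
  J1 runs 3 units, time = 3
  J2 runs 3 units, time = 6
  J3 runs 3 units, time = 9
  J1 runs 3 units, time = 12
  J2 runs 3 units, time = 15
  J3 runs 3 units, time = 18
  J1 runs 3 units, time = 21
  J2 runs 3 units, time = 24
  J3 runs 1 units, time = 25
  J1 runs 3 units, time = 28
  J2 runs 3 units, time = 31
  J1 runs 3 units, time = 34
  J2 runs 3 units, time = 37
Finish times: [34, 37, 25]
Average turnaround = 96/3 = 32.0

32.0


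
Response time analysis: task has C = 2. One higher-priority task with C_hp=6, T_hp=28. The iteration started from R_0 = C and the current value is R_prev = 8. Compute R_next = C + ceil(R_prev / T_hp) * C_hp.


R_next = C + ceil(R_prev / T_hp) * C_hp
ceil(8 / 28) = ceil(0.2857) = 1
Interference = 1 * 6 = 6
R_next = 2 + 6 = 8
R_next = R_prev, so the iteration has converged (response time = 8).

8


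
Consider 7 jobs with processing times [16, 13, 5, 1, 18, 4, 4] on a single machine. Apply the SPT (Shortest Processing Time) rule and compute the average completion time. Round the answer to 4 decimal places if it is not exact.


Sort jobs by processing time (SPT order): [1, 4, 4, 5, 13, 16, 18]
Compute completion times sequentially:
  Job 1: processing = 1, completes at 1
  Job 2: processing = 4, completes at 5
  Job 3: processing = 4, completes at 9
  Job 4: processing = 5, completes at 14
  Job 5: processing = 13, completes at 27
  Job 6: processing = 16, completes at 43
  Job 7: processing = 18, completes at 61
Sum of completion times = 160
Average completion time = 160/7 = 22.8571

22.8571


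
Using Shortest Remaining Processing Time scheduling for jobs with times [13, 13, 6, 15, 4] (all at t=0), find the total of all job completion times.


Since all jobs arrive at t=0, SRPT equals SPT ordering.
SPT order: [4, 6, 13, 13, 15]
Completion times:
  Job 1: p=4, C=4
  Job 2: p=6, C=10
  Job 3: p=13, C=23
  Job 4: p=13, C=36
  Job 5: p=15, C=51
Total completion time = 4 + 10 + 23 + 36 + 51 = 124

124


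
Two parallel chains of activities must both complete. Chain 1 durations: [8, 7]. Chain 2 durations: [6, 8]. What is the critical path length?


Path A total = 8 + 7 = 15
Path B total = 6 + 8 = 14
Critical path = longest path = max(15, 14) = 15

15


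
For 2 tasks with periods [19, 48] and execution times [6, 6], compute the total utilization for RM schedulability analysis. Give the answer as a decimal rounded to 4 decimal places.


Compute individual utilizations (exact fractions):
  Task 1: C/T = 6/19 (approx. 0.3158)
  Task 2: C/T = 6/48 = 1/8 (approx. 0.125)
Total utilization U = 6/19 + 1/8 = 67/152
Rounded to 4 decimal places: U = 0.4408
RM (Liu & Layland) bound for 2 tasks = 0.828427; compare with U = 67/152 (approx. 0.440789)
U <= bound, so schedulable by RM sufficient condition.

0.4408


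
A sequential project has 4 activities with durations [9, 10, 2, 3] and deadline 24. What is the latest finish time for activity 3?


LF(activity 3) = deadline - sum of successor durations
Successors: activities 4 through 4 with durations [3]
Sum of successor durations = 3
LF = 24 - 3 = 21

21


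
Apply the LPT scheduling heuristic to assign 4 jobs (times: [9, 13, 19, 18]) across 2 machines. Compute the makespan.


Sort jobs in decreasing order (LPT): [19, 18, 13, 9]
Assign each job to the least loaded machine:
  Machine 1: jobs [19, 9], load = 28
  Machine 2: jobs [18, 13], load = 31
Makespan = max load = 31

31


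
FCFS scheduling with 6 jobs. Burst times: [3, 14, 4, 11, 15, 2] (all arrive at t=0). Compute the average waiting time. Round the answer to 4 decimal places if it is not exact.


FCFS order (as given): [3, 14, 4, 11, 15, 2]
Waiting times:
  Job 1: wait = 0
  Job 2: wait = 3
  Job 3: wait = 17
  Job 4: wait = 21
  Job 5: wait = 32
  Job 6: wait = 47
Sum of waiting times = 120
Average waiting time = 120/6 = 20.0

20.0


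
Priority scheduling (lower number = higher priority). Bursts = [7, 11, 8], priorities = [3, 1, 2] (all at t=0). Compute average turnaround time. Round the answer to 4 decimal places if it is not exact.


Sort by priority (ascending = highest first):
Order: [(1, 11), (2, 8), (3, 7)]
Completion times:
  Priority 1, burst=11, C=11
  Priority 2, burst=8, C=19
  Priority 3, burst=7, C=26
Average turnaround = 56/3 = 18.6667

18.6667


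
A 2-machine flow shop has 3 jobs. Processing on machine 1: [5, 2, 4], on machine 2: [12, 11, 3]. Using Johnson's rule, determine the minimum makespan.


Apply Johnson's rule:
  Group 1 (a <= b): [(2, 2, 11), (1, 5, 12)]
  Group 2 (a > b): [(3, 4, 3)]
Optimal job order: [2, 1, 3]
Schedule:
  Job 2: M1 done at 2, M2 done at 13
  Job 1: M1 done at 7, M2 done at 25
  Job 3: M1 done at 11, M2 done at 28
Makespan = 28

28


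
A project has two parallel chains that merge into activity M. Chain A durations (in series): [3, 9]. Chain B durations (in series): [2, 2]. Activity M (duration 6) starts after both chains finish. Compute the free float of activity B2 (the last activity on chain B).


ES(B2) = sum of predecessors on chain B = 2
EF(B2) = ES + duration = 2 + 2 = 4
Successor of B2 is M. ES(M) = max(sum(A), sum(B)) = max(12, 4) = 12
Free float = ES(successor) - EF(current) = 12 - 4 = 8

8


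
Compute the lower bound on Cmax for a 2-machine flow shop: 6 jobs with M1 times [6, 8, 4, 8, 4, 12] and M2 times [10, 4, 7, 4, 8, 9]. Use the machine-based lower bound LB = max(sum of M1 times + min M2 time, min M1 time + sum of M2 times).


LB1 = sum(M1 times) + min(M2 times) = 42 + 4 = 46
LB2 = min(M1 times) + sum(M2 times) = 4 + 42 = 46
Lower bound = max(LB1, LB2) = max(46, 46) = 46

46


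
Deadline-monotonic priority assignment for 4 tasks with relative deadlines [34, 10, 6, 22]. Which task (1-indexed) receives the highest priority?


Sort tasks by relative deadline (ascending):
  Task 3: deadline = 6
  Task 2: deadline = 10
  Task 4: deadline = 22
  Task 1: deadline = 34
Priority order (highest first): [3, 2, 4, 1]
Highest priority task = 3

3


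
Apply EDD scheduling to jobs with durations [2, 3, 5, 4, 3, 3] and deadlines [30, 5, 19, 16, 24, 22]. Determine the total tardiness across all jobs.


Sort by due date (EDD order): [(3, 5), (4, 16), (5, 19), (3, 22), (3, 24), (2, 30)]
Compute completion times and tardiness:
  Job 1: p=3, d=5, C=3, tardiness=max(0,3-5)=0
  Job 2: p=4, d=16, C=7, tardiness=max(0,7-16)=0
  Job 3: p=5, d=19, C=12, tardiness=max(0,12-19)=0
  Job 4: p=3, d=22, C=15, tardiness=max(0,15-22)=0
  Job 5: p=3, d=24, C=18, tardiness=max(0,18-24)=0
  Job 6: p=2, d=30, C=20, tardiness=max(0,20-30)=0
Total tardiness = 0

0


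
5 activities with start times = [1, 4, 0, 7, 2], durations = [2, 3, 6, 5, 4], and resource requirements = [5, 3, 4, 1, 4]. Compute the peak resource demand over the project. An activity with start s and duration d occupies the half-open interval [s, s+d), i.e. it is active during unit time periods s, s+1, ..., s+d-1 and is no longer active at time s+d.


Each activity i is active on [start_i, start_i + duration_i).
Compute total resource usage per time slot:
  t=0: active resources = [4], total = 4
  t=1: active resources = [5, 4], total = 9
  t=2: active resources = [5, 4, 4], total = 13
  t=3: active resources = [4, 4], total = 8
  t=4: active resources = [3, 4, 4], total = 11
  t=5: active resources = [3, 4, 4], total = 11
  t=6: active resources = [3], total = 3
  t=7: active resources = [1], total = 1
  t=8: active resources = [1], total = 1
  t=9: active resources = [1], total = 1
  t=10: active resources = [1], total = 1
  t=11: active resources = [1], total = 1
Peak resource demand = 13

13


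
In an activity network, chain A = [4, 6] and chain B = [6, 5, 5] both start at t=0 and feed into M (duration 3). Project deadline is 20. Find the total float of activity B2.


Forward pass: ES(B2) = sum of predecessors on chain B = 6
EF = ES + duration = 6 + 5 = 11
Backward pass: LF(M) = deadline = 20; LS(M) = 20 - 3 = 17
LF(B2) = LS(M) - sum(successors on chain B) = 17 - 5 = 12
LS = LF - duration = 12 - 5 = 7
Total float = LS - ES = 7 - 6 = 1

1


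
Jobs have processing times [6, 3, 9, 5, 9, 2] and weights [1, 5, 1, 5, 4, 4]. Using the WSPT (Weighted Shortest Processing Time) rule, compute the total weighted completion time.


Compute p/w ratios and sort ascending (WSPT): [(2, 4), (3, 5), (5, 5), (9, 4), (6, 1), (9, 1)]
Compute weighted completion times:
  Job (p=2,w=4): C=2, w*C=4*2=8
  Job (p=3,w=5): C=5, w*C=5*5=25
  Job (p=5,w=5): C=10, w*C=5*10=50
  Job (p=9,w=4): C=19, w*C=4*19=76
  Job (p=6,w=1): C=25, w*C=1*25=25
  Job (p=9,w=1): C=34, w*C=1*34=34
Total weighted completion time = 218

218


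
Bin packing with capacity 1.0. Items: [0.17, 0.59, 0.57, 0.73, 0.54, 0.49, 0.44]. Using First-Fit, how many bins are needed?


Place items sequentially using First-Fit:
  Item 0.17 -> new Bin 1
  Item 0.59 -> Bin 1 (now 0.76)
  Item 0.57 -> new Bin 2
  Item 0.73 -> new Bin 3
  Item 0.54 -> new Bin 4
  Item 0.49 -> new Bin 5
  Item 0.44 -> Bin 4 (now 0.98)
Total bins used = 5

5


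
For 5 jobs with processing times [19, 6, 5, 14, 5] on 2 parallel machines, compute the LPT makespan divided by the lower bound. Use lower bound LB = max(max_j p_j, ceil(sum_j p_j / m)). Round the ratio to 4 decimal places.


LPT order: [19, 14, 6, 5, 5]
Machine loads after assignment: [24, 25]
LPT makespan = 25
Lower bound = max(max_job, ceil(total/2)) = max(19, 25) = 25
Ratio = 25 / 25 = 1.0

1.0


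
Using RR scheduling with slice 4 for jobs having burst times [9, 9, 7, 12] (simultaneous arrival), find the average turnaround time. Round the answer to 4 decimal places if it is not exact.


Time quantum = 4
Execution trace:
  J1 runs 4 units, time = 4
  J2 runs 4 units, time = 8
  J3 runs 4 units, time = 12
  J4 runs 4 units, time = 16
  J1 runs 4 units, time = 20
  J2 runs 4 units, time = 24
  J3 runs 3 units, time = 27
  J4 runs 4 units, time = 31
  J1 runs 1 units, time = 32
  J2 runs 1 units, time = 33
  J4 runs 4 units, time = 37
Finish times: [32, 33, 27, 37]
Average turnaround = 129/4 = 32.25

32.25


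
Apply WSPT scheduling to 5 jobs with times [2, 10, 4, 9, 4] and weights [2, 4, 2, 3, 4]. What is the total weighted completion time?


Compute p/w ratios and sort ascending (WSPT): [(2, 2), (4, 4), (4, 2), (10, 4), (9, 3)]
Compute weighted completion times:
  Job (p=2,w=2): C=2, w*C=2*2=4
  Job (p=4,w=4): C=6, w*C=4*6=24
  Job (p=4,w=2): C=10, w*C=2*10=20
  Job (p=10,w=4): C=20, w*C=4*20=80
  Job (p=9,w=3): C=29, w*C=3*29=87
Total weighted completion time = 215

215


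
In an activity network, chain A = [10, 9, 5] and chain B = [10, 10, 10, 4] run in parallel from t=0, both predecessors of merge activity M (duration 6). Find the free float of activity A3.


ES(A3) = sum of predecessors on chain A = 19
EF(A3) = ES + duration = 19 + 5 = 24
Successor of A3 is M. ES(M) = max(sum(A), sum(B)) = max(24, 34) = 34
Free float = ES(successor) - EF(current) = 34 - 24 = 10

10


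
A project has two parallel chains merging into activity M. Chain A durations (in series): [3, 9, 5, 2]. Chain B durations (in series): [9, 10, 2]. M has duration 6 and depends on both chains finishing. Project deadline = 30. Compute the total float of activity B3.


Forward pass: ES(B3) = sum of predecessors on chain B = 19
EF = ES + duration = 19 + 2 = 21
Backward pass: LF(M) = deadline = 30; LS(M) = 30 - 6 = 24
LF(B3) = LS(M) - sum(successors on chain B) = 24 - 0 = 24
LS = LF - duration = 24 - 2 = 22
Total float = LS - ES = 22 - 19 = 3

3
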